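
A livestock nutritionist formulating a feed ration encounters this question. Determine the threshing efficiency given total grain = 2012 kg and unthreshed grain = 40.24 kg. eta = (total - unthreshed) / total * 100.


eta = (total - unthreshed) / total * 100
    = (2012 - 40.24) / 2012 * 100
    = 1971.76 / 2012 * 100
    = 98%


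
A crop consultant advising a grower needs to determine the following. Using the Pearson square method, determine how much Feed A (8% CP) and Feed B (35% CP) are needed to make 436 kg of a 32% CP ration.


parts_A = CP_b - target = 35 - 32 = 3
parts_B = target - CP_a = 32 - 8 = 24
total_parts = 3 + 24 = 27
Feed A = 436 * 3 / 27 = 48.44 kg
Feed B = 436 * 24 / 27 = 387.56 kg

48.44 kg


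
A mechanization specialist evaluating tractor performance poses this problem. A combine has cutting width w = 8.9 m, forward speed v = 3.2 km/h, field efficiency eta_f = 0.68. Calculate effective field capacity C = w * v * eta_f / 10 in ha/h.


C = w * v * eta_f / 10
  = 8.9 * 3.2 * 0.68 / 10
  = 19.37 / 10
  = 1.94 ha/h


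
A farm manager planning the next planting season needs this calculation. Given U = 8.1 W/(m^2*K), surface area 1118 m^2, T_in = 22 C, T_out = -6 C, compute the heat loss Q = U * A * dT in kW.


dT = 22 - (-6) = 28 K
Q = U * A * dT
  = 8.1 * 1118 * 28
  = 253562.40 W = 253.56 kW


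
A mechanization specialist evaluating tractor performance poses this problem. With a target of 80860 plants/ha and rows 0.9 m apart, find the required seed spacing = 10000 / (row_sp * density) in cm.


spacing = 10000 / (row_sp * density)
        = 10000 / (0.9 * 80860)
        = 10000 / 72774
        = 0.13741 m = 13.74 cm


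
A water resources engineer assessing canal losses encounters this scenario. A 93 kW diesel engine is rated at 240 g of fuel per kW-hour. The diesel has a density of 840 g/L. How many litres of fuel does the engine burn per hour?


FC = P * BSFC / rho_fuel
   = 93 * 240 / 840
   = 22320 / 840
   = 26.57 L/h


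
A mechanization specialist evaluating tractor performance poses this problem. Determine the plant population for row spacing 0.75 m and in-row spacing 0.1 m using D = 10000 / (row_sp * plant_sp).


D = 10000 / (row_sp * plant_sp)
  = 10000 / (0.75 * 0.1)
  = 10000 / 0.0750
  = 133333.33 plants/ha


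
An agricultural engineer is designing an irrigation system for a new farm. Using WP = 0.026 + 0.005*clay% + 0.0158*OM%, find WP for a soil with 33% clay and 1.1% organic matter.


WP = 0.026 + 0.005*33 + 0.0158*1.1
   = 0.026 + 0.1650 + 0.0174
   = 0.2084


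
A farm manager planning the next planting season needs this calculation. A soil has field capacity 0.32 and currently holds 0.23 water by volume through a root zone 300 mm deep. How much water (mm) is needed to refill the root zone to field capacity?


SMD = (FC - theta) * D
    = (0.32 - 0.23) * 300
    = 0.090 * 300
    = 27 mm


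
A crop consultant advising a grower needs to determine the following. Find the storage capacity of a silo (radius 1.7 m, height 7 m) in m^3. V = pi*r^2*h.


V = pi * r^2 * h
  = pi * 1.7^2 * 7
  = pi * 2.89 * 7
  = 63.55 m^3


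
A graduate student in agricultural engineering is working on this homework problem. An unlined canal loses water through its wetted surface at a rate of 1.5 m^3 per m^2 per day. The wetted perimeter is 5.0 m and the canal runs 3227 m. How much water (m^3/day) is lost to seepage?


S = C * P * L
  = 1.5 * 5.0 * 3227
  = 24202.50 m^3/day


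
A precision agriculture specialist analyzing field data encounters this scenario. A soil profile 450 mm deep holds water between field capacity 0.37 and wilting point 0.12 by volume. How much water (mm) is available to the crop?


AW = (FC - WP) * D
   = (0.37 - 0.12) * 450
   = 0.25 * 450
   = 112.50 mm


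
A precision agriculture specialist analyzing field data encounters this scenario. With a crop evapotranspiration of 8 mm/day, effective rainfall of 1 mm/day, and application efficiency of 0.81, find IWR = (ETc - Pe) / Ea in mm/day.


IWR = (ETc - Pe) / Ea
    = (8 - 1) / 0.81
    = 7 / 0.81
    = 8.64 mm/day


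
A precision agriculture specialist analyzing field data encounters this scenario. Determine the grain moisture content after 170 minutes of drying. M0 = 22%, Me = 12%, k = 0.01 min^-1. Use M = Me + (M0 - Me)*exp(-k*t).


M = Me + (M0 - Me) * e^(-k*t)
  = 12 + (22 - 12) * e^(-0.01*170)
  = 12 + 10 * e^(-1.700)
  = 12 + 10 * 0.18268
  = 12 + 1.8268
  = 13.83%


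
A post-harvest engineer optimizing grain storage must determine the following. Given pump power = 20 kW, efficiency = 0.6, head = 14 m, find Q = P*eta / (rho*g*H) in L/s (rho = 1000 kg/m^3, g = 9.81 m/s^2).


Q = (P * 1000 * eta) / (rho * g * H)
  = (20 * 1000 * 0.6) / (1000 * 9.81 * 14)
  = 12000 / 137340
  = 0.08737 m^3/s = 87.37 L/s


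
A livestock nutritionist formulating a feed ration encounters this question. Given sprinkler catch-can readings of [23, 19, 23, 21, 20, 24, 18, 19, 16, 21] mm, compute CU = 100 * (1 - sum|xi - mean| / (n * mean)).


xbar = 204 / 10 = 20.400
sum|xi - xbar| = 20
CU = 100 * (1 - 20 / (10 * 20.400))
   = 100 * (1 - 0.0980)
   = 90.20%


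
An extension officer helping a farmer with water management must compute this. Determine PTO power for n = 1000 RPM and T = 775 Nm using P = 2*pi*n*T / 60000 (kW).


P = 2*pi*n*T / 60000
  = 2*pi * 1000 * 775 / 60000
  = 4869468.61 / 60000
  = 81.16 kW


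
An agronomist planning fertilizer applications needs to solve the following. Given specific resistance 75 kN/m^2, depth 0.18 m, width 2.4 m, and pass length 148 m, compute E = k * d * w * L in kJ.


E = k * d * w * L
  = 75 * 0.18 * 2.4 * 148
  = 4795.20 kJ


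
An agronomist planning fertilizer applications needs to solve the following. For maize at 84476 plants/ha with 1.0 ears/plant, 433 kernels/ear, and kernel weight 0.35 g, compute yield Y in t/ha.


Y = density * ears * kernels * kw
  = 84476 * 1.0 * 433 * 0.35 g/ha
  = 12802337.80 g/ha
  = 12802.34 kg/ha = 12.80 t/ha


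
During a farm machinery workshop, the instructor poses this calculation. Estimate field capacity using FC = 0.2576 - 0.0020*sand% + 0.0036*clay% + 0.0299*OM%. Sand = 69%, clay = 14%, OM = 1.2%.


FC = 0.2576 - 0.0020*69 + 0.0036*14 + 0.0299*1.2
   = 0.2576 - 0.1380 + 0.0504 + 0.0359
   = 0.2059


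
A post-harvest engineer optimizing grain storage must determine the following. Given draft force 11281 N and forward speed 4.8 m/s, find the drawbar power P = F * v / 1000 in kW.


P = F * v / 1000
  = 11281 * 4.8 / 1000
  = 54148.80 / 1000
  = 54.15 kW


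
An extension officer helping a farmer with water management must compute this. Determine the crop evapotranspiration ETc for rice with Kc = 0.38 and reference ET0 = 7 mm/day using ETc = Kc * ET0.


ETc = Kc * ET0
    = 0.38 * 7
    = 2.66 mm/day


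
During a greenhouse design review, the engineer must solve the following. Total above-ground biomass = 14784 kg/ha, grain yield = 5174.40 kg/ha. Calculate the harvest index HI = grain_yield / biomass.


HI = grain_yield / biomass
   = 5174.40 / 14784
   = 0.35


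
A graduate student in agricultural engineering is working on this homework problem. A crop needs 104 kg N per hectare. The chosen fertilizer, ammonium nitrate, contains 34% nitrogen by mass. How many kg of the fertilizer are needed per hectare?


Rate = N_required / (N_content / 100)
     = 104 / (34 / 100)
     = 104 / 0.34
     = 305.88 kg/ha


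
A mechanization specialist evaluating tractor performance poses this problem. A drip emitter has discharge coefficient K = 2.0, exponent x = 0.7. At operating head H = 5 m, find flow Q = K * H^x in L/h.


Q = K * H^x
  = 2.0 * 5^0.7
  = 2.0 * 3.0852
  = 6.17 L/h


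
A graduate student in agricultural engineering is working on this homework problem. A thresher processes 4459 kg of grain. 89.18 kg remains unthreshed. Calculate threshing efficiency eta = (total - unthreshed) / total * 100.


eta = (total - unthreshed) / total * 100
    = (4459 - 89.18) / 4459 * 100
    = 4369.82 / 4459 * 100
    = 98%


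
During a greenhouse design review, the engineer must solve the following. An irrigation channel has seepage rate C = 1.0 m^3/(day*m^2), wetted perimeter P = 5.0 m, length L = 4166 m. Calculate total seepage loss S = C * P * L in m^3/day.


S = C * P * L
  = 1.0 * 5.0 * 4166
  = 20830 m^3/day


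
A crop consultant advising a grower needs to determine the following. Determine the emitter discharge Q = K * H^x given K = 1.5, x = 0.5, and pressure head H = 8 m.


Q = K * H^x
  = 1.5 * 8^0.5
  = 1.5 * 2.8284
  = 4.24 L/h


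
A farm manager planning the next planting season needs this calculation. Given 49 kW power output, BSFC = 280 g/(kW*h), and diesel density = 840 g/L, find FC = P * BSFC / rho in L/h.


FC = P * BSFC / rho_fuel
   = 49 * 280 / 840
   = 13720 / 840
   = 16.33 L/h


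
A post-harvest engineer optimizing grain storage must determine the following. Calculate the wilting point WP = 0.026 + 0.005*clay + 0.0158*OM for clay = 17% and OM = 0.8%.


WP = 0.026 + 0.005*17 + 0.0158*0.8
   = 0.026 + 0.0850 + 0.0126
   = 0.1236


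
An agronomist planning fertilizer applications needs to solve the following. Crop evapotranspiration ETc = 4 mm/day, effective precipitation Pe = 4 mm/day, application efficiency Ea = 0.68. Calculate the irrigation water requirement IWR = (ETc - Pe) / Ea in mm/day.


IWR = (ETc - Pe) / Ea
    = (4 - 4) / 0.68
    = 0 / 0.68
    = 0 mm/day


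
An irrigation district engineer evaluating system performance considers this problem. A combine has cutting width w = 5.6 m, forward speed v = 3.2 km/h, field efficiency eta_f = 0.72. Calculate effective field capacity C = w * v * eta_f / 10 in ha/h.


C = w * v * eta_f / 10
  = 5.6 * 3.2 * 0.72 / 10
  = 12.90 / 10
  = 1.29 ha/h


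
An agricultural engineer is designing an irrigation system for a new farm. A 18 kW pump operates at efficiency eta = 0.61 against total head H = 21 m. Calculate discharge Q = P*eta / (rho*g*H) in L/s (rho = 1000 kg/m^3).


Q = (P * 1000 * eta) / (rho * g * H)
  = (18 * 1000 * 0.61) / (1000 * 9.81 * 21)
  = 10980 / 206010
  = 0.05330 m^3/s = 53.30 L/s


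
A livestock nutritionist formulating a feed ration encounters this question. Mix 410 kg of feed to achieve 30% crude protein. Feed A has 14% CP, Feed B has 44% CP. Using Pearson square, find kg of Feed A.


parts_A = CP_b - target = 44 - 30 = 14
parts_B = target - CP_a = 30 - 14 = 16
total_parts = 14 + 16 = 30
Feed A = 410 * 14 / 30 = 191.33 kg
Feed B = 410 * 16 / 30 = 218.67 kg

191.33 kg


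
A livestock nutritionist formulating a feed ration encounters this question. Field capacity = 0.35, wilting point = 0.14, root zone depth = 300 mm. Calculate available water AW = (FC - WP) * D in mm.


AW = (FC - WP) * D
   = (0.35 - 0.14) * 300
   = 0.21 * 300
   = 63 mm


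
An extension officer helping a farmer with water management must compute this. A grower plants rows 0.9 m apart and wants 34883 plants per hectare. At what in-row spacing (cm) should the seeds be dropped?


spacing = 10000 / (row_sp * density)
        = 10000 / (0.9 * 34883)
        = 10000 / 31394.70
        = 0.31853 m = 31.85 cm


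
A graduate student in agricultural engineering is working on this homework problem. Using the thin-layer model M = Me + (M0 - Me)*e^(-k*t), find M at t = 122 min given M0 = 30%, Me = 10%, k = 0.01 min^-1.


M = Me + (M0 - Me) * e^(-k*t)
  = 10 + (30 - 10) * e^(-0.01*122)
  = 10 + 20 * e^(-1.220)
  = 10 + 20 * 0.29523
  = 10 + 5.9046
  = 15.90%


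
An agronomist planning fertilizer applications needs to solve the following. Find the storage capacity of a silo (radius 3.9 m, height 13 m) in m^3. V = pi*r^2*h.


V = pi * r^2 * h
  = pi * 3.9^2 * 13
  = pi * 15.21 * 13
  = 621.19 m^3


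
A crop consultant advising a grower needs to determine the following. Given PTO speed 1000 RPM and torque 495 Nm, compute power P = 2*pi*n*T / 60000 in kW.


P = 2*pi*n*T / 60000
  = 2*pi * 1000 * 495 / 60000
  = 3110176.73 / 60000
  = 51.84 kW


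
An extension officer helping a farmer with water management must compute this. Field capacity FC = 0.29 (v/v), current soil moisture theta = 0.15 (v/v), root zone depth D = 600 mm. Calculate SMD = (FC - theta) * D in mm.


SMD = (FC - theta) * D
    = (0.29 - 0.15) * 600
    = 0.140 * 600
    = 84 mm


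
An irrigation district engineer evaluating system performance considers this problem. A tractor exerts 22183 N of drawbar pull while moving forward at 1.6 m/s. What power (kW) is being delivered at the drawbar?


P = F * v / 1000
  = 22183 * 1.6 / 1000
  = 35492.80 / 1000
  = 35.49 kW


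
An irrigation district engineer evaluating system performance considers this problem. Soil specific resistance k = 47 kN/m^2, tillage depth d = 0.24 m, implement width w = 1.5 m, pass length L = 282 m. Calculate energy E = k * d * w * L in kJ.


E = k * d * w * L
  = 47 * 0.24 * 1.5 * 282
  = 4771.44 kJ


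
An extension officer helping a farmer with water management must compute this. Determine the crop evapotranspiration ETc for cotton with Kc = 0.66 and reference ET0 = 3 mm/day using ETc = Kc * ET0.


ETc = Kc * ET0
    = 0.66 * 3
    = 1.98 mm/day


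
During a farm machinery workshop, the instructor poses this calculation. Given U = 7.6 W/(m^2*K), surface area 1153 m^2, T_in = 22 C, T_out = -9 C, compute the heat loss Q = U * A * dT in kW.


dT = 22 - (-9) = 31 K
Q = U * A * dT
  = 7.6 * 1153 * 31
  = 271646.80 W = 271.65 kW


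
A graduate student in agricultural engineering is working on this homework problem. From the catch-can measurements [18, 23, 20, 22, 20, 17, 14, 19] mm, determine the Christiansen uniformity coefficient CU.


xbar = 153 / 8 = 19.125
sum|xi - xbar| = 17
CU = 100 * (1 - 17 / (8 * 19.125))
   = 100 * (1 - 0.1111)
   = 88.89%


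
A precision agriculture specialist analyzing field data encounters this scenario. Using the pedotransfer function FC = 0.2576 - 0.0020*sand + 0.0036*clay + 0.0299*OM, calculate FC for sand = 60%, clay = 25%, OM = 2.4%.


FC = 0.2576 - 0.0020*60 + 0.0036*25 + 0.0299*2.4
   = 0.2576 - 0.1200 + 0.0900 + 0.0718
   = 0.2994


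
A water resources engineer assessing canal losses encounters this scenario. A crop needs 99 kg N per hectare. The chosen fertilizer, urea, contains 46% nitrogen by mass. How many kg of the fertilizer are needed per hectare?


Rate = N_required / (N_content / 100)
     = 99 / (46 / 100)
     = 99 / 0.46
     = 215.22 kg/ha


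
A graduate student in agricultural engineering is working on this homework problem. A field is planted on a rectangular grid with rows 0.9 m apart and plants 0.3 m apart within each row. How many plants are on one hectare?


D = 10000 / (row_sp * plant_sp)
  = 10000 / (0.9 * 0.3)
  = 10000 / 0.2700
  = 37037.04 plants/ha


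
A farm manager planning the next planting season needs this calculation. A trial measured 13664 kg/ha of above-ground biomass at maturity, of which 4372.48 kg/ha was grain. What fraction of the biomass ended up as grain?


HI = grain_yield / biomass
   = 4372.48 / 13664
   = 0.32


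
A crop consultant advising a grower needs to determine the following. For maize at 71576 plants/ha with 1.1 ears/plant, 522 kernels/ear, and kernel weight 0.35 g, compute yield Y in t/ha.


Y = density * ears * kernels * kw
  = 71576 * 1.1 * 522 * 0.35 g/ha
  = 14384628.72 g/ha
  = 14384.63 kg/ha = 14.38 t/ha


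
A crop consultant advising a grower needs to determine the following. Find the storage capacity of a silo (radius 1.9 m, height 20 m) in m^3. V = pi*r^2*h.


V = pi * r^2 * h
  = pi * 1.9^2 * 20
  = pi * 3.61 * 20
  = 226.82 m^3


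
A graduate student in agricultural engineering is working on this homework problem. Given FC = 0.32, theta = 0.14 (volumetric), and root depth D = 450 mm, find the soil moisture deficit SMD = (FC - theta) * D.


SMD = (FC - theta) * D
    = (0.32 - 0.14) * 450
    = 0.180 * 450
    = 81 mm


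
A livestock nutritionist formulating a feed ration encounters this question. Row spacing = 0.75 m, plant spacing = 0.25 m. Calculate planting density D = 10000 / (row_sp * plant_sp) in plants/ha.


D = 10000 / (row_sp * plant_sp)
  = 10000 / (0.75 * 0.25)
  = 10000 / 0.1875
  = 53333.33 plants/ha


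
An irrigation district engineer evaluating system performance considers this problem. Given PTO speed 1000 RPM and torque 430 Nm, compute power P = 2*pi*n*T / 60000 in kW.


P = 2*pi*n*T / 60000
  = 2*pi * 1000 * 430 / 60000
  = 2701769.68 / 60000
  = 45.03 kW


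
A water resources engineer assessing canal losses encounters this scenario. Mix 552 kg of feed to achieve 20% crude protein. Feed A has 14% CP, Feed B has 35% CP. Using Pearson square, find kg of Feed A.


parts_A = CP_b - target = 35 - 20 = 15
parts_B = target - CP_a = 20 - 14 = 6
total_parts = 15 + 6 = 21
Feed A = 552 * 15 / 21 = 394.29 kg
Feed B = 552 * 6 / 21 = 157.71 kg

394.29 kg


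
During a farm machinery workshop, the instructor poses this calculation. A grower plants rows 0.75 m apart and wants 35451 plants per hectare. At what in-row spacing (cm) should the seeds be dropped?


spacing = 10000 / (row_sp * density)
        = 10000 / (0.75 * 35451)
        = 10000 / 26588.25
        = 0.37611 m = 37.61 cm


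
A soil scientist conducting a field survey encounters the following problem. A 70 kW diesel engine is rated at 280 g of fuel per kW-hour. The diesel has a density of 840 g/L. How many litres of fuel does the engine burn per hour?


FC = P * BSFC / rho_fuel
   = 70 * 280 / 840
   = 19600 / 840
   = 23.33 L/h


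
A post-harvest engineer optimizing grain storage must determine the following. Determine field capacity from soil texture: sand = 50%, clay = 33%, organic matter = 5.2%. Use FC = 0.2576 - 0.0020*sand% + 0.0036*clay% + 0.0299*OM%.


FC = 0.2576 - 0.0020*50 + 0.0036*33 + 0.0299*5.2
   = 0.2576 - 0.1000 + 0.1188 + 0.1555
   = 0.4319


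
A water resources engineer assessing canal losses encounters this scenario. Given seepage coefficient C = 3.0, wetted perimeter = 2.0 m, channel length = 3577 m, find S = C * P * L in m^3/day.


S = C * P * L
  = 3.0 * 2.0 * 3577
  = 21462 m^3/day


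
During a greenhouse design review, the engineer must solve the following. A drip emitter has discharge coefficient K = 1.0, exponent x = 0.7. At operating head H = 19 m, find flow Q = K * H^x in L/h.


Q = K * H^x
  = 1.0 * 19^0.7
  = 1.0 * 7.8547
  = 7.85 L/h


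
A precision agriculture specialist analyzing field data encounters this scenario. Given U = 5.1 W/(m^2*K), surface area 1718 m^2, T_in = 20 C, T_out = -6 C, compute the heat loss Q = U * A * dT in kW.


dT = 20 - (-6) = 26 K
Q = U * A * dT
  = 5.1 * 1718 * 26
  = 227806.80 W = 227.81 kW


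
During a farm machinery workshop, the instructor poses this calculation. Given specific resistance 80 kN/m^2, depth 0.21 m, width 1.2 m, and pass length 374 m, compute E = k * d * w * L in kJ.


E = k * d * w * L
  = 80 * 0.21 * 1.2 * 374
  = 7539.84 kJ


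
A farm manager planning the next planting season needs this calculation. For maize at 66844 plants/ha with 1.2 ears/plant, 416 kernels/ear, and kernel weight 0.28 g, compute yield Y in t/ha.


Y = density * ears * kernels * kw
  = 66844 * 1.2 * 416 * 0.28 g/ha
  = 9343186.94 g/ha
  = 9343.19 kg/ha = 9.34 t/ha


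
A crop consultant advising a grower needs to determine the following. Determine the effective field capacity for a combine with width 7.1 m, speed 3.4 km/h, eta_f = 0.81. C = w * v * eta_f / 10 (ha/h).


C = w * v * eta_f / 10
  = 7.1 * 3.4 * 0.81 / 10
  = 19.55 / 10
  = 1.96 ha/h


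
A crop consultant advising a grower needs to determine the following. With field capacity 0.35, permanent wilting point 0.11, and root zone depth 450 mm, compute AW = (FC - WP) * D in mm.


AW = (FC - WP) * D
   = (0.35 - 0.11) * 450
   = 0.24 * 450
   = 108 mm


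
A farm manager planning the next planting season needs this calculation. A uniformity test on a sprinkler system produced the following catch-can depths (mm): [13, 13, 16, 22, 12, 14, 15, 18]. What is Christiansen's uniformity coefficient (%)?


xbar = 123 / 8 = 15.375
sum|xi - xbar| = 19.750
CU = 100 * (1 - 19.750 / (8 * 15.375))
   = 100 * (1 - 0.1606)
   = 83.94%


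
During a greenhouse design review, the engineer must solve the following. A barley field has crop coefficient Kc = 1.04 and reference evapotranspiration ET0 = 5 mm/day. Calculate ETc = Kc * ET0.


ETc = Kc * ET0
    = 1.04 * 5
    = 5.20 mm/day


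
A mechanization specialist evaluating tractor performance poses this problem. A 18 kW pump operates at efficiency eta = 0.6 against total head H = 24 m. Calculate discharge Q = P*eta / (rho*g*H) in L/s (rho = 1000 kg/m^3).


Q = (P * 1000 * eta) / (rho * g * H)
  = (18 * 1000 * 0.6) / (1000 * 9.81 * 24)
  = 10800 / 235440
  = 0.04587 m^3/s = 45.87 L/s


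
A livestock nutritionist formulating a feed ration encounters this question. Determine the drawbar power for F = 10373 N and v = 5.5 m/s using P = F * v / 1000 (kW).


P = F * v / 1000
  = 10373 * 5.5 / 1000
  = 57051.50 / 1000
  = 57.05 kW


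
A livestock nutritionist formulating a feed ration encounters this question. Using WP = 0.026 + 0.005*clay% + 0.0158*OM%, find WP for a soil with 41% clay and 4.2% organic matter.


WP = 0.026 + 0.005*41 + 0.0158*4.2
   = 0.026 + 0.2050 + 0.0664
   = 0.2974


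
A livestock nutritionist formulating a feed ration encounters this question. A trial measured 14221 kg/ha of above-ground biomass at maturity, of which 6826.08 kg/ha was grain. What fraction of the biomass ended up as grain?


HI = grain_yield / biomass
   = 6826.08 / 14221
   = 0.48


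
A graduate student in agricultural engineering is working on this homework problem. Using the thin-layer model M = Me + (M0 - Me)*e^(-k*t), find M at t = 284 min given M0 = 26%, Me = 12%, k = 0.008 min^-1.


M = Me + (M0 - Me) * e^(-k*t)
  = 12 + (26 - 12) * e^(-0.008*284)
  = 12 + 14 * e^(-2.272)
  = 12 + 14 * 0.10311
  = 12 + 1.4435
  = 13.44%


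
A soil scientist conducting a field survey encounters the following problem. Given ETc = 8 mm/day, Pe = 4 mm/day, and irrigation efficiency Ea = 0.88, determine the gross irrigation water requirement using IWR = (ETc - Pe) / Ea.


IWR = (ETc - Pe) / Ea
    = (8 - 4) / 0.88
    = 4 / 0.88
    = 4.55 mm/day


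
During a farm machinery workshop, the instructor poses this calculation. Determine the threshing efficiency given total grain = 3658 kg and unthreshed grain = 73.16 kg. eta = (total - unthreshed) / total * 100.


eta = (total - unthreshed) / total * 100
    = (3658 - 73.16) / 3658 * 100
    = 3584.84 / 3658 * 100
    = 98%


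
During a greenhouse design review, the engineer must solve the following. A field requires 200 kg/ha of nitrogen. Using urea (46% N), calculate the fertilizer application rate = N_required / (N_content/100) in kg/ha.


Rate = N_required / (N_content / 100)
     = 200 / (46 / 100)
     = 200 / 0.46
     = 434.78 kg/ha


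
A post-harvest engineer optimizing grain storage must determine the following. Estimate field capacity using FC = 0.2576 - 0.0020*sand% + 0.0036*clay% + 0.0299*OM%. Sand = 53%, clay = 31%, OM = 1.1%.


FC = 0.2576 - 0.0020*53 + 0.0036*31 + 0.0299*1.1
   = 0.2576 - 0.1060 + 0.1116 + 0.0329
   = 0.2961


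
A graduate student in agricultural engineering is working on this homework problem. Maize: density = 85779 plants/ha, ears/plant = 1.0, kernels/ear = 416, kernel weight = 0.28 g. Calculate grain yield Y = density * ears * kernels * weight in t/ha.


Y = density * ears * kernels * kw
  = 85779 * 1.0 * 416 * 0.28 g/ha
  = 9991537.92 g/ha
  = 9991.54 kg/ha = 9.99 t/ha


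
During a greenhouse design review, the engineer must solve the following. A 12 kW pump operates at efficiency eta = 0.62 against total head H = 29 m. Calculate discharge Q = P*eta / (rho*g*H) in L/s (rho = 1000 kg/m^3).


Q = (P * 1000 * eta) / (rho * g * H)
  = (12 * 1000 * 0.62) / (1000 * 9.81 * 29)
  = 7440 / 284490
  = 0.02615 m^3/s = 26.15 L/s


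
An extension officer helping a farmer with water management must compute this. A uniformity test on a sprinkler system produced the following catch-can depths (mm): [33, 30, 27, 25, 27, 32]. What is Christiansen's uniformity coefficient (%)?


xbar = 174 / 6 = 29
sum|xi - xbar| = 16
CU = 100 * (1 - 16 / (6 * 29))
   = 100 * (1 - 0.0920)
   = 90.80%


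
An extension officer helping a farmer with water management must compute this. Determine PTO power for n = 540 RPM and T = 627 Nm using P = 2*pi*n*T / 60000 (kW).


P = 2*pi*n*T / 60000
  = 2*pi * 540 * 627 / 60000
  = 2127360.88 / 60000
  = 35.46 kW


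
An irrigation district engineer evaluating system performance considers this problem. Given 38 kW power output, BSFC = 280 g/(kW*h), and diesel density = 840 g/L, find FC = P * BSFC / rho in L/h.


FC = P * BSFC / rho_fuel
   = 38 * 280 / 840
   = 10640 / 840
   = 12.67 L/h


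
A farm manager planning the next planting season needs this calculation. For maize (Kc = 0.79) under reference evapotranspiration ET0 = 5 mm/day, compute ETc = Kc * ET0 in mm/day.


ETc = Kc * ET0
    = 0.79 * 5
    = 3.95 mm/day


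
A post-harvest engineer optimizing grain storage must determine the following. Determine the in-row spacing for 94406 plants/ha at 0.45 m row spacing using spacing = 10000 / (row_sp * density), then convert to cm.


spacing = 10000 / (row_sp * density)
        = 10000 / (0.45 * 94406)
        = 10000 / 42482.70
        = 0.23539 m = 23.54 cm


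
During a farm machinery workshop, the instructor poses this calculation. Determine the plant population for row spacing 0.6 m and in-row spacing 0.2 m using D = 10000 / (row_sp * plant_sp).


D = 10000 / (row_sp * plant_sp)
  = 10000 / (0.6 * 0.2)
  = 10000 / 0.1200
  = 83333.33 plants/ha


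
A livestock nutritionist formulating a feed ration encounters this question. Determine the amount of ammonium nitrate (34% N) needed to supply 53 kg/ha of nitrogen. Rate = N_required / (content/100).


Rate = N_required / (N_content / 100)
     = 53 / (34 / 100)
     = 53 / 0.34
     = 155.88 kg/ha


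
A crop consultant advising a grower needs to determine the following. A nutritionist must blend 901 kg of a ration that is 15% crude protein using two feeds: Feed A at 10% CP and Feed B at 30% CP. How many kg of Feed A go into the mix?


parts_A = CP_b - target = 30 - 15 = 15
parts_B = target - CP_a = 15 - 10 = 5
total_parts = 15 + 5 = 20
Feed A = 901 * 15 / 20 = 675.75 kg
Feed B = 901 * 5 / 20 = 225.25 kg

675.75 kg


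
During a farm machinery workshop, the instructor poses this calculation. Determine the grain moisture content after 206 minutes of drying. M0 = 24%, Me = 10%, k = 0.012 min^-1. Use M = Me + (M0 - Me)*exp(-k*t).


M = Me + (M0 - Me) * e^(-k*t)
  = 10 + (24 - 10) * e^(-0.012*206)
  = 10 + 14 * e^(-2.472)
  = 10 + 14 * 0.08442
  = 10 + 1.1818
  = 11.18%


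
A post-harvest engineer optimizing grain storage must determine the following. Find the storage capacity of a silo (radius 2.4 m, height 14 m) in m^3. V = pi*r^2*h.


V = pi * r^2 * h
  = pi * 2.4^2 * 14
  = pi * 5.76 * 14
  = 253.34 m^3


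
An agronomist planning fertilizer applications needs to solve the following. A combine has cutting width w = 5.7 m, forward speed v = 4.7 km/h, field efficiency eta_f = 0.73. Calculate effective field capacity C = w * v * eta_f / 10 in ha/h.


C = w * v * eta_f / 10
  = 5.7 * 4.7 * 0.73 / 10
  = 19.56 / 10
  = 1.96 ha/h


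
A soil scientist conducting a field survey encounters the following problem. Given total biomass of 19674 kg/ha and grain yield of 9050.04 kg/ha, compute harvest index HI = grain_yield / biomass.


HI = grain_yield / biomass
   = 9050.04 / 19674
   = 0.46


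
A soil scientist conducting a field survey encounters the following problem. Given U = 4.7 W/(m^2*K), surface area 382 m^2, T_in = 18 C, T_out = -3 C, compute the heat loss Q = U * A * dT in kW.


dT = 18 - (-3) = 21 K
Q = U * A * dT
  = 4.7 * 382 * 21
  = 37703.40 W = 37.70 kW


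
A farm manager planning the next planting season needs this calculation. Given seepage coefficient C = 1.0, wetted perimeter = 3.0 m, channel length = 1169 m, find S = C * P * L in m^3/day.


S = C * P * L
  = 1.0 * 3.0 * 1169
  = 3507 m^3/day


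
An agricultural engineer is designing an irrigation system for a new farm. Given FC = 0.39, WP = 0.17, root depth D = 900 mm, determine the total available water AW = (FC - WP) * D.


AW = (FC - WP) * D
   = (0.39 - 0.17) * 900
   = 0.22 * 900
   = 198 mm


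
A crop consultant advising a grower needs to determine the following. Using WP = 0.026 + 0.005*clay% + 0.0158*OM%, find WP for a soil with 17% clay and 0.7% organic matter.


WP = 0.026 + 0.005*17 + 0.0158*0.7
   = 0.026 + 0.0850 + 0.0111
   = 0.1221


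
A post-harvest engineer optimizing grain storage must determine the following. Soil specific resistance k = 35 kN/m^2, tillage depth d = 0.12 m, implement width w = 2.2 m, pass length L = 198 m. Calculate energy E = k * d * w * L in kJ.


E = k * d * w * L
  = 35 * 0.12 * 2.2 * 198
  = 1829.52 kJ


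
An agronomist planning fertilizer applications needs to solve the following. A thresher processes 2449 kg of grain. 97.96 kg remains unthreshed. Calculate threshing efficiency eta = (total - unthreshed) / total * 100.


eta = (total - unthreshed) / total * 100
    = (2449 - 97.96) / 2449 * 100
    = 2351.04 / 2449 * 100
    = 96%


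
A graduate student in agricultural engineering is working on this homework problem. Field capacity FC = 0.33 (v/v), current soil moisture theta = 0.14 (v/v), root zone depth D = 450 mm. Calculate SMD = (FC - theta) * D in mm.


SMD = (FC - theta) * D
    = (0.33 - 0.14) * 450
    = 0.190 * 450
    = 85.50 mm


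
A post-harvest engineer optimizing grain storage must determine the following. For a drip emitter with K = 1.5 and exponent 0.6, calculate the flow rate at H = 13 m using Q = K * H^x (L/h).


Q = K * H^x
  = 1.5 * 13^0.6
  = 1.5 * 4.6598
  = 6.99 L/h


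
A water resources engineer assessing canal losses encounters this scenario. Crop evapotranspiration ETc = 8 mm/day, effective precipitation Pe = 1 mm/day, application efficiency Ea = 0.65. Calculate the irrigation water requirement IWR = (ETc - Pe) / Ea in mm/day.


IWR = (ETc - Pe) / Ea
    = (8 - 1) / 0.65
    = 7 / 0.65
    = 10.77 mm/day


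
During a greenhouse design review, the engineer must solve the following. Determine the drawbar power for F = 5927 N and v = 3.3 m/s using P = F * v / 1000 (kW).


P = F * v / 1000
  = 5927 * 3.3 / 1000
  = 19559.10 / 1000
  = 19.56 kW


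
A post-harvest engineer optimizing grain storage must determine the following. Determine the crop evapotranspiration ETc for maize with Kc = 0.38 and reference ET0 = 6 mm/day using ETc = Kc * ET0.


ETc = Kc * ET0
    = 0.38 * 6
    = 2.28 mm/day


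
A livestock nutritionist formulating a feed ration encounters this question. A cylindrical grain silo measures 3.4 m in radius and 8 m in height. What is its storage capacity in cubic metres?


V = pi * r^2 * h
  = pi * 3.4^2 * 8
  = pi * 11.56 * 8
  = 290.53 m^3


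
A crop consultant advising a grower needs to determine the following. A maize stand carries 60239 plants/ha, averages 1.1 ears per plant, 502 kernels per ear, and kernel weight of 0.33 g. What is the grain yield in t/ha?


Y = density * ears * kernels * kw
  = 60239 * 1.1 * 502 * 0.33 g/ha
  = 10977112.01 g/ha
  = 10977.11 kg/ha = 10.98 t/ha


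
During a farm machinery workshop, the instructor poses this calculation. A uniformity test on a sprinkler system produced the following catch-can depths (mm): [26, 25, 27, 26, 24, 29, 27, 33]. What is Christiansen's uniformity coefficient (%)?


xbar = 217 / 8 = 27.125
sum|xi - xbar| = 15.500
CU = 100 * (1 - 15.500 / (8 * 27.125))
   = 100 * (1 - 0.0714)
   = 92.86%


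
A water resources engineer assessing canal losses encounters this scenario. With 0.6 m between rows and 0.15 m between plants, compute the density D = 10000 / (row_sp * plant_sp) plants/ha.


D = 10000 / (row_sp * plant_sp)
  = 10000 / (0.6 * 0.15)
  = 10000 / 0.0900
  = 111111.11 plants/ha


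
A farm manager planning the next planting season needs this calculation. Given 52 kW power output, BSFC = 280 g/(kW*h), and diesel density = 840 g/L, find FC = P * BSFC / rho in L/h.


FC = P * BSFC / rho_fuel
   = 52 * 280 / 840
   = 14560 / 840
   = 17.33 L/h


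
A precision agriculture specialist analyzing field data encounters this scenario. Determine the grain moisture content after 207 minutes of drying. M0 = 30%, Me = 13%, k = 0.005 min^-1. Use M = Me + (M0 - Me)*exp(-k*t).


M = Me + (M0 - Me) * e^(-k*t)
  = 13 + (30 - 13) * e^(-0.005*207)
  = 13 + 17 * e^(-1.035)
  = 13 + 17 * 0.35523
  = 13 + 6.0388
  = 19.04%


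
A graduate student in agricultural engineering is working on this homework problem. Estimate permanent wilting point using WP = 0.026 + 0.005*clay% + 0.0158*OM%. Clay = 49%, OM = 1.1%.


WP = 0.026 + 0.005*49 + 0.0158*1.1
   = 0.026 + 0.2450 + 0.0174
   = 0.2884


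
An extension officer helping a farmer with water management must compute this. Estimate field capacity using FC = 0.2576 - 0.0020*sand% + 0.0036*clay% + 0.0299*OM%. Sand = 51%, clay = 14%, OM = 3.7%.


FC = 0.2576 - 0.0020*51 + 0.0036*14 + 0.0299*3.7
   = 0.2576 - 0.1020 + 0.0504 + 0.1106
   = 0.3166


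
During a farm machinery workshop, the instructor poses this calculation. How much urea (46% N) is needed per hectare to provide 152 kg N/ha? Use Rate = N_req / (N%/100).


Rate = N_required / (N_content / 100)
     = 152 / (46 / 100)
     = 152 / 0.46
     = 330.43 kg/ha


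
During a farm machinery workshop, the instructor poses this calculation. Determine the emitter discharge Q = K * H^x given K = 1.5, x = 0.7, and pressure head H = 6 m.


Q = K * H^x
  = 1.5 * 6^0.7
  = 1.5 * 3.5051
  = 5.26 L/h


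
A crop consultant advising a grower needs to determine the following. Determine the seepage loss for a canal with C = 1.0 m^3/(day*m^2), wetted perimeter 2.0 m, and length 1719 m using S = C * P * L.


S = C * P * L
  = 1.0 * 2.0 * 1719
  = 3438 m^3/day


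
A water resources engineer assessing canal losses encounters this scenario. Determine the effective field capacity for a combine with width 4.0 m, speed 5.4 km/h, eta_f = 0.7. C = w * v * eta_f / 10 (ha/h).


C = w * v * eta_f / 10
  = 4.0 * 5.4 * 0.7 / 10
  = 15.12 / 10
  = 1.51 ha/h


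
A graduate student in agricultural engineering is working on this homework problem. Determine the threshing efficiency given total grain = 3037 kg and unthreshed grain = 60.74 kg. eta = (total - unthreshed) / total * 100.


eta = (total - unthreshed) / total * 100
    = (3037 - 60.74) / 3037 * 100
    = 2976.26 / 3037 * 100
    = 98%


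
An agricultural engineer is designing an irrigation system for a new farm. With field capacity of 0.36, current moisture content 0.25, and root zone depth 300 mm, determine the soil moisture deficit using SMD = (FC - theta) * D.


SMD = (FC - theta) * D
    = (0.36 - 0.25) * 300
    = 0.110 * 300
    = 33 mm


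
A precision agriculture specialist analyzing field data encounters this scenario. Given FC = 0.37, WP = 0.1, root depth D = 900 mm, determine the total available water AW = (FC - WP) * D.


AW = (FC - WP) * D
   = (0.37 - 0.1) * 900
   = 0.27 * 900
   = 243 mm


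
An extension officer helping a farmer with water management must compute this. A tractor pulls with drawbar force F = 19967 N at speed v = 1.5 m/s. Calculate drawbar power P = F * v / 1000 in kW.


P = F * v / 1000
  = 19967 * 1.5 / 1000
  = 29950.50 / 1000
  = 29.95 kW


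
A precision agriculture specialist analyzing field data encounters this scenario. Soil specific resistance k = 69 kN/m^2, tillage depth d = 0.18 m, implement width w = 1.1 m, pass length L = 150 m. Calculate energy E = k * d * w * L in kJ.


E = k * d * w * L
  = 69 * 0.18 * 1.1 * 150
  = 2049.30 kJ


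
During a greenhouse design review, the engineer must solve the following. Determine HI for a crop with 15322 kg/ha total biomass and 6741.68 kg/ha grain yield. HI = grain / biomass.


HI = grain_yield / biomass
   = 6741.68 / 15322
   = 0.44


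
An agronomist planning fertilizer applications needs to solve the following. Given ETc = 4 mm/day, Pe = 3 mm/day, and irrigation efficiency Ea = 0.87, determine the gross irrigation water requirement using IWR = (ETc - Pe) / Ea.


IWR = (ETc - Pe) / Ea
    = (4 - 3) / 0.87
    = 1 / 0.87
    = 1.15 mm/day


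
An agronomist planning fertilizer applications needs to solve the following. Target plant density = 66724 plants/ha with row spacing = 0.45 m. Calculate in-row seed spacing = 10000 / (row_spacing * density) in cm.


spacing = 10000 / (row_sp * density)
        = 10000 / (0.45 * 66724)
        = 10000 / 30025.80
        = 0.33305 m = 33.30 cm


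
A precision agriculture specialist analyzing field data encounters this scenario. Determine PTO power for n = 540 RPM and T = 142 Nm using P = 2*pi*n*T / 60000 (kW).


P = 2*pi*n*T / 60000
  = 2*pi * 540 * 142 / 60000
  = 481794.65 / 60000
  = 8.03 kW


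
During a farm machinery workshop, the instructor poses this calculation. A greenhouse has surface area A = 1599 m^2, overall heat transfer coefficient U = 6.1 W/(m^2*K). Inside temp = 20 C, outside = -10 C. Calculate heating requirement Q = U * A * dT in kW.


dT = 20 - (-10) = 30 K
Q = U * A * dT
  = 6.1 * 1599 * 30
  = 292617 W = 292.62 kW


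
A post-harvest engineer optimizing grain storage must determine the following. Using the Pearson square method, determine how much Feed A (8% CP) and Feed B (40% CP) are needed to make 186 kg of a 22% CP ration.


parts_A = CP_b - target = 40 - 22 = 18
parts_B = target - CP_a = 22 - 8 = 14
total_parts = 18 + 14 = 32
Feed A = 186 * 18 / 32 = 104.63 kg
Feed B = 186 * 14 / 32 = 81.38 kg

104.63 kg


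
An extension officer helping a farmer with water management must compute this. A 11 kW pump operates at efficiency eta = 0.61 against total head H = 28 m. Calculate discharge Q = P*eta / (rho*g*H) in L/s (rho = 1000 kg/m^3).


Q = (P * 1000 * eta) / (rho * g * H)
  = (11 * 1000 * 0.61) / (1000 * 9.81 * 28)
  = 6710 / 274680
  = 0.02443 m^3/s = 24.43 L/s


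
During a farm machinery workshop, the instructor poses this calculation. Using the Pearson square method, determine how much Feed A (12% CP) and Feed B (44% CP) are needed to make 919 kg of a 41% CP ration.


parts_A = CP_b - target = 44 - 41 = 3
parts_B = target - CP_a = 41 - 12 = 29
total_parts = 3 + 29 = 32
Feed A = 919 * 3 / 32 = 86.16 kg
Feed B = 919 * 29 / 32 = 832.84 kg

86.16 kg


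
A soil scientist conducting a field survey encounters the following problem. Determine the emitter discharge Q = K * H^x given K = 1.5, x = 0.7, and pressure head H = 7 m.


Q = K * H^x
  = 1.5 * 7^0.7
  = 1.5 * 3.9045
  = 5.86 L/h


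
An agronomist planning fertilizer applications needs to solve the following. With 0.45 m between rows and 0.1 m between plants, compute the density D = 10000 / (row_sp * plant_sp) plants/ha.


D = 10000 / (row_sp * plant_sp)
  = 10000 / (0.45 * 0.1)
  = 10000 / 0.0450
  = 222222.22 plants/ha


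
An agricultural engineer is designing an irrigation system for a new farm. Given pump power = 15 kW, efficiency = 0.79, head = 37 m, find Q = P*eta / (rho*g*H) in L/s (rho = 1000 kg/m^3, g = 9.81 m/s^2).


Q = (P * 1000 * eta) / (rho * g * H)
  = (15 * 1000 * 0.79) / (1000 * 9.81 * 37)
  = 11850 / 362970
  = 0.03265 m^3/s = 32.65 L/s


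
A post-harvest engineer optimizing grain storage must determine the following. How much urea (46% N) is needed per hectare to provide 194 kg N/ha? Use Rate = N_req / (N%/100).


Rate = N_required / (N_content / 100)
     = 194 / (46 / 100)
     = 194 / 0.46
     = 421.74 kg/ha
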